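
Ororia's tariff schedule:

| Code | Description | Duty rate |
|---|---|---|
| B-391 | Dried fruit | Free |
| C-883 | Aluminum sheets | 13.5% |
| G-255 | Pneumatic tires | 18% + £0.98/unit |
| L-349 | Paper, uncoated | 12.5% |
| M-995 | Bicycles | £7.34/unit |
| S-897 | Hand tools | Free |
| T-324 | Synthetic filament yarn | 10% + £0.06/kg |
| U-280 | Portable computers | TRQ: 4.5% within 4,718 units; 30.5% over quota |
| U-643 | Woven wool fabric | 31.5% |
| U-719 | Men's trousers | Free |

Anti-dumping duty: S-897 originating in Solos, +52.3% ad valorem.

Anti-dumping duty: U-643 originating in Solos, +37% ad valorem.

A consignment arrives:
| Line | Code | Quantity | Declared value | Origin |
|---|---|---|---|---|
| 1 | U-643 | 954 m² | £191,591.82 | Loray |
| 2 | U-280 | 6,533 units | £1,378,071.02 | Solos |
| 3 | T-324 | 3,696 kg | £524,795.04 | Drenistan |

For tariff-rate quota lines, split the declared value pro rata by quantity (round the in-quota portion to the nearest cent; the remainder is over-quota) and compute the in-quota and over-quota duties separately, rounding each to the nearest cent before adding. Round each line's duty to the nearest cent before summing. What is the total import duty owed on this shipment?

Line 1 (U-643, Loray, 954 m², £191,591.82):
Base rate for U-643 is 31.5%.
The additional-duty order on U-643 targets Solos, not Loray; it does not apply.
Duty = £191,591.82 × 31.5% = £60,351.42.
Line 2 (U-280, Solos, 6,533 units, £1,378,071.02):
Code U-280 is under a tariff-rate quota (threshold 4,718 units). In-quota: 4,718 units at 4.5%; over-quota: 1,815 units at 30.5%.
Pro-rata value split: in-quota = £1,378,071.02 × 4,718/6,533 = £995,214.92; over-quota = £1,378,071.02 − £995,214.92 = £382,856.10.
In-quota duty = £995,214.92 × 4.5% = £44,784.67. Over-quota duty = £382,856.10 × 30.5% = £116,771.11.
Line duty = £44,784.67 + £116,771.11 = £161,555.78.
Line 3 (T-324, Drenistan, 3,696 kg, £524,795.04):
Base rate for T-324 is 10% + £0.06/kg.
Duty = £524,795.04 × 10% + 3,696 × £0.06 = £52,701.26.
Total = £60,351.42 + £161,555.78 + £52,701.26 = £274,608.46.

£274,608.46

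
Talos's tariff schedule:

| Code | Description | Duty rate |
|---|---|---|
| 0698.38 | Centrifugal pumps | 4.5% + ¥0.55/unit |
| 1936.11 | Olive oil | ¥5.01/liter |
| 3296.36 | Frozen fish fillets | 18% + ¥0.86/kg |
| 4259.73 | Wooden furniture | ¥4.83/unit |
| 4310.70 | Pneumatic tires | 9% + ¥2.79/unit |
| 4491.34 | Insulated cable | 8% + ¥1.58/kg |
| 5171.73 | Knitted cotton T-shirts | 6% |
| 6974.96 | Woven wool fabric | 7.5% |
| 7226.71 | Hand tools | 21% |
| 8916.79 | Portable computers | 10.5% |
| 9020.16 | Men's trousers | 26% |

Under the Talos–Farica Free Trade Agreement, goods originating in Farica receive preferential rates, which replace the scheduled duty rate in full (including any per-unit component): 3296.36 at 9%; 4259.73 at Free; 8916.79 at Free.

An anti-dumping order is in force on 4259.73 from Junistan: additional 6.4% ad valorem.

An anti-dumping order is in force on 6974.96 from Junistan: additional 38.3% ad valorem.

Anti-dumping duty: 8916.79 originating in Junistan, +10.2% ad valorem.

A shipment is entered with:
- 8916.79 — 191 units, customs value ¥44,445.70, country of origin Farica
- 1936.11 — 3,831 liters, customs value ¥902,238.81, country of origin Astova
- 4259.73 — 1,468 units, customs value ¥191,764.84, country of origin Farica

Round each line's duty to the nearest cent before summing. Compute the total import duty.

¥19,193.31

Line 1 (8916.79, Farica, 191 units, ¥44,445.70):
Base rate for 8916.79 is 10.5%.
Origin Farica qualifies under the Talos–Farica agreement and 8916.79 is covered: preferential rate Free applies instead.
The additional-duty order on 8916.79 targets Junistan, not Farica; it does not apply.
Duty = ¥44,445.70 × 0% = ¥0.00.
Line 2 (1936.11, Astova, 3,831 liters, ¥902,238.81):
Base rate for 1936.11 is ¥5.01/liter.
Duty = 3,831 × ¥5.01 = ¥19,193.31.
Line 3 (4259.73, Farica, 1,468 units, ¥191,764.84):
Base rate for 4259.73 is ¥4.83/unit.
Origin Farica qualifies under the Talos–Farica agreement and 4259.73 is covered: preferential rate Free applies instead.
The additional-duty order on 4259.73 targets Junistan, not Farica; it does not apply.
Duty = ¥191,764.84 × 0% = ¥0.00.
Total = ¥0.00 + ¥19,193.31 + ¥0.00 = ¥19,193.31.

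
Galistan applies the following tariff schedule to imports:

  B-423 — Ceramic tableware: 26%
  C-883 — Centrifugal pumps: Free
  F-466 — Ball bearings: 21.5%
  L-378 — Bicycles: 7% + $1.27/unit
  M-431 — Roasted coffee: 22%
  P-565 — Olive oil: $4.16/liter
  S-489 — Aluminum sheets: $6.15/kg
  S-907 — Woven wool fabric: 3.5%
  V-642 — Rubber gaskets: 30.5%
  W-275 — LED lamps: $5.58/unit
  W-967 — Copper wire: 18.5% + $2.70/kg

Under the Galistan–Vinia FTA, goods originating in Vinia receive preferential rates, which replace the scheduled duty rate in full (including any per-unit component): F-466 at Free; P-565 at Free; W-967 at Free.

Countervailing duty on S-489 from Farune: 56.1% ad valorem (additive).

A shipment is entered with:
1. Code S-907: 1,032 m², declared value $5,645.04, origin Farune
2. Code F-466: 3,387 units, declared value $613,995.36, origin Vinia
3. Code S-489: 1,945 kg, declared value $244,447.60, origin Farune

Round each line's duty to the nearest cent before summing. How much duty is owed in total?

$149,294.43

Line 1 (S-907, Farune, 1,032 m², $5,645.04):
Base rate for S-907 is 3.5%.
Duty = $5,645.04 × 3.5% = $197.58.
Line 2 (F-466, Vinia, 3,387 units, $613,995.36):
Base rate for F-466 is 21.5%.
Origin Vinia qualifies under the Galistan–Vinia agreement and F-466 is covered: preferential rate Free applies instead.
Duty = $613,995.36 × 0% = $0.00.
Line 3 (S-489, Farune, 1,945 kg, $244,447.60):
Base rate for S-489 is $6.15/kg.
Additional duty on S-489 from Farune: +56.1% ad valorem. Applied ad valorem rate = 56.1%.
Duty = $244,447.60 × 56.1% + 1,945 × $6.15 = $149,096.85.
Total = $197.58 + $0.00 + $149,096.85 = $149,294.43.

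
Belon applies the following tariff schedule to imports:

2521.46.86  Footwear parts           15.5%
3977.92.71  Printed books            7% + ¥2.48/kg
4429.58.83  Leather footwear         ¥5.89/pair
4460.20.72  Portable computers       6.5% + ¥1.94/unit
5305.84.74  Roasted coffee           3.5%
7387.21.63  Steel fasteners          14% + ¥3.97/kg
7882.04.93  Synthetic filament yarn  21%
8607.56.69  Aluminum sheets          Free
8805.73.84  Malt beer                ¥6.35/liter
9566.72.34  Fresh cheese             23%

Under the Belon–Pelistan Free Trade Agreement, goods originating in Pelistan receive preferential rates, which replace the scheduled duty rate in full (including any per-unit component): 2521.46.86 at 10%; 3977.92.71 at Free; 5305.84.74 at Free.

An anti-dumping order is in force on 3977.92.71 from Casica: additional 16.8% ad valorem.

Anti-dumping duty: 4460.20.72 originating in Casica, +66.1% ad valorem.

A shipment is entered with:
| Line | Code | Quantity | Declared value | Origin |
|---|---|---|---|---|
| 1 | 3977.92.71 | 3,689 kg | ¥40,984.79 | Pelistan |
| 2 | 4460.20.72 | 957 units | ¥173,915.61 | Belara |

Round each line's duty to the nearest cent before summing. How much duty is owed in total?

Line 1 (3977.92.71, Pelistan, 3,689 kg, ¥40,984.79):
Base rate for 3977.92.71 is 7% + ¥2.48/kg.
Origin Pelistan qualifies under the Belon–Pelistan agreement and 3977.92.71 is covered: preferential rate Free applies instead.
The additional-duty order on 3977.92.71 targets Casica, not Pelistan; it does not apply.
Duty = ¥40,984.79 × 0% = ¥0.00.
Line 2 (4460.20.72, Belara, 957 units, ¥173,915.61):
Base rate for 4460.20.72 is 6.5% + ¥1.94/unit.
The additional-duty order on 4460.20.72 targets Casica, not Belara; it does not apply.
Duty = ¥173,915.61 × 6.5% + 957 × ¥1.94 = ¥13,161.09.
Total = ¥0.00 + ¥13,161.09 = ¥13,161.09.

¥13,161.09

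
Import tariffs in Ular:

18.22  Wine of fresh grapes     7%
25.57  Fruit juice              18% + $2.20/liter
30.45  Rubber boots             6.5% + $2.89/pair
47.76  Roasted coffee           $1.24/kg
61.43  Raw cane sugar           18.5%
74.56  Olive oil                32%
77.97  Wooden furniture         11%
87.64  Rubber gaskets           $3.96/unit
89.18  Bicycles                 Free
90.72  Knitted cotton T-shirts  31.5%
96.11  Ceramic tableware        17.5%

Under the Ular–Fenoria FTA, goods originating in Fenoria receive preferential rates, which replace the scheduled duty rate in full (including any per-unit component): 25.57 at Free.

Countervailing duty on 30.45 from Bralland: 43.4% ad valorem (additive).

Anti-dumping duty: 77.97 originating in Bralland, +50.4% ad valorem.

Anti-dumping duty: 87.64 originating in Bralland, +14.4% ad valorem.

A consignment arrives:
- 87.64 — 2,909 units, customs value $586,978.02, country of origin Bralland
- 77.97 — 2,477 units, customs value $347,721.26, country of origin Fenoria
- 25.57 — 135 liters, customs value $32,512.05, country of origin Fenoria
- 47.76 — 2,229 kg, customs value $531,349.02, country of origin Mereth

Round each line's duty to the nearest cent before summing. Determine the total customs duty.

Line 1 (87.64, Bralland, 2,909 units, $586,978.02):
Base rate for 87.64 is $3.96/unit.
Additional duty on 87.64 from Bralland: +14.4% ad valorem. Applied ad valorem rate = 14.4%.
Duty = $586,978.02 × 14.4% + 2,909 × $3.96 = $96,044.47.
Line 2 (77.97, Fenoria, 2,477 units, $347,721.26):
Base rate for 77.97 is 11%.
Origin Fenoria is the FTA partner but 77.97 is not on the preference list; base rate stands.
The additional-duty order on 77.97 targets Bralland, not Fenoria; it does not apply.
Duty = $347,721.26 × 11% = $38,249.34.
Line 3 (25.57, Fenoria, 135 liters, $32,512.05):
Base rate for 25.57 is 18% + $2.20/liter.
Origin Fenoria qualifies under the Ular–Fenoria agreement and 25.57 is covered: preferential rate Free applies instead.
Duty = $32,512.05 × 0% = $0.00.
Line 4 (47.76, Mereth, 2,229 kg, $531,349.02):
Base rate for 47.76 is $1.24/kg.
Duty = 2,229 × $1.24 = $2,763.96.
Total = $96,044.47 + $38,249.34 + $0.00 + $2,763.96 = $137,057.77.

$137,057.77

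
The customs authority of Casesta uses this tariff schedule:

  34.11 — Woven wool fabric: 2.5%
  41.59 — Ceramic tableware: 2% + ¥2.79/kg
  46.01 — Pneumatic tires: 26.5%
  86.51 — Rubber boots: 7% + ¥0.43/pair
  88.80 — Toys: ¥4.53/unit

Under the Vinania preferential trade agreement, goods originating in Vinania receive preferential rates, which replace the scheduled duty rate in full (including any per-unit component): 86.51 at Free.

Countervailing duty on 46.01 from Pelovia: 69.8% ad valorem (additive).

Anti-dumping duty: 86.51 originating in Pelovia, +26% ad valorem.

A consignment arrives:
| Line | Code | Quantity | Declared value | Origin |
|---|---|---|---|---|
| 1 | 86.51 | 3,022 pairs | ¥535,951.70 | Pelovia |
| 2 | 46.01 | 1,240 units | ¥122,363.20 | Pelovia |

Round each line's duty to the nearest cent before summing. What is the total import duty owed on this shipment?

Line 1 (86.51, Pelovia, 3,022 pairs, ¥535,951.70):
Base rate for 86.51 is 7% + ¥0.43/pair.
86.51 has an FTA preferential rate, but origin Pelovia is not Vinania; base rate stands.
Additional duty on 86.51 from Pelovia: +26%. Applied ad valorem rate: 7% + 26% = 33%.
Duty = ¥535,951.70 × 33% + 3,022 × ¥0.43 = ¥178,163.52.
Line 2 (46.01, Pelovia, 1,240 units, ¥122,363.20):
Base rate for 46.01 is 26.5%.
Additional duty on 46.01 from Pelovia: +69.8%. Applied ad valorem rate: 26.5% + 69.8% = 96.3%.
Duty = ¥122,363.20 × 96.3% = ¥117,835.76.
Total = ¥178,163.52 + ¥117,835.76 = ¥295,999.28.

¥295,999.28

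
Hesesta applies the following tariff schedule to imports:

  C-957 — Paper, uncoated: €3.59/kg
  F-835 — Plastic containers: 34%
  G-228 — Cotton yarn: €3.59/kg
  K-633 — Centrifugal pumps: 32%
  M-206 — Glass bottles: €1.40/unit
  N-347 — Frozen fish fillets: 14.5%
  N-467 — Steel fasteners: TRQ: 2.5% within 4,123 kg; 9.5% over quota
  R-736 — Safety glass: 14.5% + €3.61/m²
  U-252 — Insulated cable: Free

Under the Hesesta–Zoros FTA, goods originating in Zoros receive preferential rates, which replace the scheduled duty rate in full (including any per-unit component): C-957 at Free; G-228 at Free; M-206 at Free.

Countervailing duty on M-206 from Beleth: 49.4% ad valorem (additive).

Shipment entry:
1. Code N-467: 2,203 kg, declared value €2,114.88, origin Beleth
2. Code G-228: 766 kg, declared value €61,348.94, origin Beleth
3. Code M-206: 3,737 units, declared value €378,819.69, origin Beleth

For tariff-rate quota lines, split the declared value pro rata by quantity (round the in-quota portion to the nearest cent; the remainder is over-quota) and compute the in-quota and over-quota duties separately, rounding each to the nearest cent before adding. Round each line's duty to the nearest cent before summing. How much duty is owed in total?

Line 1 (N-467, Beleth, 2,203 kg, €2,114.88):
Code N-467 is under a tariff-rate quota (threshold 4,123 kg). Quantity 2,203 kg is within the quota, so the in-quota rate 2.5% applies to the full value.
Duty = €2,114.88 × 2.5% = €52.87.
Line 2 (G-228, Beleth, 766 kg, €61,348.94):
Base rate for G-228 is €3.59/kg.
G-228 has an FTA preferential rate, but origin Beleth is not Zoros; base rate stands.
Duty = 766 × €3.59 = €2,749.94.
Line 3 (M-206, Beleth, 3,737 units, €378,819.69):
Base rate for M-206 is €1.40/unit.
M-206 has an FTA preferential rate, but origin Beleth is not Zoros; base rate stands.
Additional duty on M-206 from Beleth: +49.4% ad valorem. Applied ad valorem rate = 49.4%.
Duty = €378,819.69 × 49.4% + 3,737 × €1.40 = €192,368.73.
Total = €52.87 + €2,749.94 + €192,368.73 = €195,171.54.

€195,171.54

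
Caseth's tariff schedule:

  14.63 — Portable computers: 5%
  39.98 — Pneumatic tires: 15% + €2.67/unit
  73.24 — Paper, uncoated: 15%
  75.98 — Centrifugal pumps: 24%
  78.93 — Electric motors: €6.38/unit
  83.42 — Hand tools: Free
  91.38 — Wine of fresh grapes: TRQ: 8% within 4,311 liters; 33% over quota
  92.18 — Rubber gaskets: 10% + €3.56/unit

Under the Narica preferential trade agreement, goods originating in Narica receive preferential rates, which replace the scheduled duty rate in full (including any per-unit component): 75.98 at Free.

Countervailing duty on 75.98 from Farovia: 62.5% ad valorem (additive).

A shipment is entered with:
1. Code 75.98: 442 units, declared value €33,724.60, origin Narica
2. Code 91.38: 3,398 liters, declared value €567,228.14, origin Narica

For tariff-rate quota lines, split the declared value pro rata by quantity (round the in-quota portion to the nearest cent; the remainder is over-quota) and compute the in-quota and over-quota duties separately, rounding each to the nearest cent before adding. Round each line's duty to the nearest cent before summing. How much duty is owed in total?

€45,378.25

Line 1 (75.98, Narica, 442 units, €33,724.60):
Base rate for 75.98 is 24%.
Origin Narica qualifies under the Caseth–Narica agreement and 75.98 is covered: preferential rate Free applies instead.
The additional-duty order on 75.98 targets Farovia, not Narica; it does not apply.
Duty = €33,724.60 × 0% = €0.00.
Line 2 (91.38, Narica, 3,398 liters, €567,228.14):
Code 91.38 is under a tariff-rate quota (threshold 4,311 liters). Quantity 3,398 liters is within the quota, so the in-quota rate 8% applies to the full value.
Duty = €567,228.14 × 8% = €45,378.25.
Total = €0.00 + €45,378.25 = €45,378.25.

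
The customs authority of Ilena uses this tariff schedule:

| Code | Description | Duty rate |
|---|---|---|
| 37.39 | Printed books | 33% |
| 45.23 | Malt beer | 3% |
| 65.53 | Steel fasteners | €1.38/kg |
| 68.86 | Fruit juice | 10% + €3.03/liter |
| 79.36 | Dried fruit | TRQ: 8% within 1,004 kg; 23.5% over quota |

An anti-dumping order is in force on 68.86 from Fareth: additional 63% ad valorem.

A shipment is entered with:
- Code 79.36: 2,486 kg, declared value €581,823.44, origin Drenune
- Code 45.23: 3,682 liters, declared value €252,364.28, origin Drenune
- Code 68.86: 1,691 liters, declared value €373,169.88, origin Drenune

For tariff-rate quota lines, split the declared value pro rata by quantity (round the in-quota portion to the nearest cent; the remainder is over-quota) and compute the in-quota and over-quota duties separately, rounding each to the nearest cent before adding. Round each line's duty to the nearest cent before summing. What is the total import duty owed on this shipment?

Line 1 (79.36, Drenune, 2,486 kg, €581,823.44):
Code 79.36 is under a tariff-rate quota (threshold 1,004 kg). In-quota: 1,004 kg at 8%; over-quota: 1,482 kg at 23.5%.
Pro-rata value split: in-quota = €581,823.44 × 1,004/2,486 = €234,976.16; over-quota = €581,823.44 − €234,976.16 = €346,847.28.
In-quota duty = €234,976.16 × 8% = €18,798.09. Over-quota duty = €346,847.28 × 23.5% = €81,509.11.
Line duty = €18,798.09 + €81,509.11 = €100,307.20.
Line 2 (45.23, Drenune, 3,682 liters, €252,364.28):
Base rate for 45.23 is 3%.
Duty = €252,364.28 × 3% = €7,570.93.
Line 3 (68.86, Drenune, 1,691 liters, €373,169.88):
Base rate for 68.86 is 10% + €3.03/liter.
The additional-duty order on 68.86 targets Fareth, not Drenune; it does not apply.
Duty = €373,169.88 × 10% + 1,691 × €3.03 = €42,440.72.
Total = €100,307.20 + €7,570.93 + €42,440.72 = €150,318.85.

€150,318.85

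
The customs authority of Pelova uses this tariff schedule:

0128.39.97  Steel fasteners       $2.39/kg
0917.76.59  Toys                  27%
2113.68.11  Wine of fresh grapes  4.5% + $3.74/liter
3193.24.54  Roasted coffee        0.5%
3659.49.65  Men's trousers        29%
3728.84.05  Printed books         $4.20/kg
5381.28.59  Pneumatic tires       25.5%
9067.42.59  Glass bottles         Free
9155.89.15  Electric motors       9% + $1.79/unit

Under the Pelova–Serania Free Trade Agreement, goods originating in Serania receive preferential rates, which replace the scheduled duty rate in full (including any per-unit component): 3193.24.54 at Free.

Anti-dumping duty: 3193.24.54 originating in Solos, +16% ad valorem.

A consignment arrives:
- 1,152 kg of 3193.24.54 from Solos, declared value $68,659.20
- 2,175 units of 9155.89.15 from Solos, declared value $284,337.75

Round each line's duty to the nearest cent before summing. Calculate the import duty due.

$40,812.42

Line 1 (3193.24.54, Solos, 1,152 kg, $68,659.20):
Base rate for 3193.24.54 is 0.5%.
3193.24.54 has an FTA preferential rate, but origin Solos is not Serania; base rate stands.
Additional duty on 3193.24.54 from Solos: +16%. Applied ad valorem rate: 0.5% + 16% = 16.5%.
Duty = $68,659.20 × 16.5% = $11,328.77.
Line 2 (9155.89.15, Solos, 2,175 units, $284,337.75):
Base rate for 9155.89.15 is 9% + $1.79/unit.
Duty = $284,337.75 × 9% + 2,175 × $1.79 = $29,483.65.
Total = $11,328.77 + $29,483.65 = $40,812.42.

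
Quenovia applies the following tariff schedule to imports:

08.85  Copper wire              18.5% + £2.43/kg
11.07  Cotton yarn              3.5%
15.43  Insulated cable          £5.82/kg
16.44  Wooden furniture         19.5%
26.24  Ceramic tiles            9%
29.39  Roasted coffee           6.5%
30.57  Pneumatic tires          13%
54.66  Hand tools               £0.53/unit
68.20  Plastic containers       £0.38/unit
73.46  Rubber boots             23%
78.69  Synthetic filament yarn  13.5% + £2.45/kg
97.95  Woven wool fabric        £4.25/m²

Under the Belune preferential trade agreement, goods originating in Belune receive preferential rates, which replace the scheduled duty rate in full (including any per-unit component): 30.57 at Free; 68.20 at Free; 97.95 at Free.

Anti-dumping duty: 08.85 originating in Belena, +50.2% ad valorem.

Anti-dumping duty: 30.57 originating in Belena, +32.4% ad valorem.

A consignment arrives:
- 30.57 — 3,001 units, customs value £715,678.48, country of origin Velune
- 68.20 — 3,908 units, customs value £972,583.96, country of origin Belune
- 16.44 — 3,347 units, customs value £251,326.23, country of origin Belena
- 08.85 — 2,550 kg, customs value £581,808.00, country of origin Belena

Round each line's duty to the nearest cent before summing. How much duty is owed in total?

Line 1 (30.57, Velune, 3,001 units, £715,678.48):
Base rate for 30.57 is 13%.
30.57 has an FTA preferential rate, but origin Velune is not Belune; base rate stands.
The additional-duty order on 30.57 targets Belena, not Velune; it does not apply.
Duty = £715,678.48 × 13% = £93,038.20.
Line 2 (68.20, Belune, 3,908 units, £972,583.96):
Base rate for 68.20 is £0.38/unit.
Origin Belune qualifies under the Quenovia–Belune agreement and 68.20 is covered: preferential rate Free applies instead.
Duty = £972,583.96 × 0% = £0.00.
Line 3 (16.44, Belena, 3,347 units, £251,326.23):
Base rate for 16.44 is 19.5%.
Duty = £251,326.23 × 19.5% = £49,008.61.
Line 4 (08.85, Belena, 2,550 kg, £581,808.00):
Base rate for 08.85 is 18.5% + £2.43/kg.
Additional duty on 08.85 from Belena: +50.2%. Applied ad valorem rate: 18.5% + 50.2% = 68.7%.
Duty = £581,808.00 × 68.7% + 2,550 × £2.43 = £405,898.60.
Total = £93,038.20 + £0.00 + £49,008.61 + £405,898.60 = £547,945.41.

£547,945.41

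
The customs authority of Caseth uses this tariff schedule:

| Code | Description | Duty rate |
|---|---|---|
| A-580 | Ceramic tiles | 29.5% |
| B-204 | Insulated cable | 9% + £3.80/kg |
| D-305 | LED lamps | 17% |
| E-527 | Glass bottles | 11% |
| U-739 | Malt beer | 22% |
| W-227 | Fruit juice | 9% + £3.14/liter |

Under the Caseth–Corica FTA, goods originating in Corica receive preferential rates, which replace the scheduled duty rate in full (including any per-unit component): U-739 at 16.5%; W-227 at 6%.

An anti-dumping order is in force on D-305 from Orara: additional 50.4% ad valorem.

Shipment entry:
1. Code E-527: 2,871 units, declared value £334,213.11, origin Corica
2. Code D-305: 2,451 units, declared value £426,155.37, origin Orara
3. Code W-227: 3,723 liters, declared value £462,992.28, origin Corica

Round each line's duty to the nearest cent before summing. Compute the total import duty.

Line 1 (E-527, Corica, 2,871 units, £334,213.11):
Base rate for E-527 is 11%.
Origin Corica is the FTA partner but E-527 is not on the preference list; base rate stands.
Duty = £334,213.11 × 11% = £36,763.44.
Line 2 (D-305, Orara, 2,451 units, £426,155.37):
Base rate for D-305 is 17%.
Additional duty on D-305 from Orara: +50.4%. Applied ad valorem rate: 17% + 50.4% = 67.4%.
Duty = £426,155.37 × 67.4% = £287,228.72.
Line 3 (W-227, Corica, 3,723 liters, £462,992.28):
Base rate for W-227 is 9% + £3.14/liter.
Origin Corica qualifies under the Caseth–Corica agreement and W-227 is covered: preferential rate 6% applies instead.
Duty = £462,992.28 × 6% = £27,779.54.
Total = £36,763.44 + £287,228.72 + £27,779.54 = £351,771.70.

£351,771.70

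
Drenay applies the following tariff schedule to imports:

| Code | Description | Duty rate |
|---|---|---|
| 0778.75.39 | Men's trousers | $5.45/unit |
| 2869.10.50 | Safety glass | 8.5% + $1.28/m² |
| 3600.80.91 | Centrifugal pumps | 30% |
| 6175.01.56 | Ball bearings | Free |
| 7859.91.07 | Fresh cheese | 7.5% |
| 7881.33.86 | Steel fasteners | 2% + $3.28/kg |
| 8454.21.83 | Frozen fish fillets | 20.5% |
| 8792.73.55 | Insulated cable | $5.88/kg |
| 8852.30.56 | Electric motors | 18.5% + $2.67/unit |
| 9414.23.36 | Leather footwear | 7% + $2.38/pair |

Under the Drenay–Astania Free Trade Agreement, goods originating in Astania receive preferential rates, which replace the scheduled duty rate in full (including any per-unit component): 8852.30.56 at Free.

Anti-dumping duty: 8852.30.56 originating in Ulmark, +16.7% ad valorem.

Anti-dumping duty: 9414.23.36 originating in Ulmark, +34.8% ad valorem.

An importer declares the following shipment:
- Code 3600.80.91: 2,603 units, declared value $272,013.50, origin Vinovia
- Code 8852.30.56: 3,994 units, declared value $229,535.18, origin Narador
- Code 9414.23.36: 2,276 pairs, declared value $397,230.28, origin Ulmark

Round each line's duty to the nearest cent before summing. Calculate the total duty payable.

$306,191.18

Line 1 (3600.80.91, Vinovia, 2,603 units, $272,013.50):
Base rate for 3600.80.91 is 30%.
Duty = $272,013.50 × 30% = $81,604.05.
Line 2 (8852.30.56, Narador, 3,994 units, $229,535.18):
Base rate for 8852.30.56 is 18.5% + $2.67/unit.
8852.30.56 has an FTA preferential rate, but origin Narador is not Astania; base rate stands.
The additional-duty order on 8852.30.56 targets Ulmark, not Narador; it does not apply.
Duty = $229,535.18 × 18.5% + 3,994 × $2.67 = $53,127.99.
Line 3 (9414.23.36, Ulmark, 2,276 pairs, $397,230.28):
Base rate for 9414.23.36 is 7% + $2.38/pair.
Additional duty on 9414.23.36 from Ulmark: +34.8%. Applied ad valorem rate: 7% + 34.8% = 41.8%.
Duty = $397,230.28 × 41.8% + 2,276 × $2.38 = $171,459.14.
Total = $81,604.05 + $53,127.99 + $171,459.14 = $306,191.18.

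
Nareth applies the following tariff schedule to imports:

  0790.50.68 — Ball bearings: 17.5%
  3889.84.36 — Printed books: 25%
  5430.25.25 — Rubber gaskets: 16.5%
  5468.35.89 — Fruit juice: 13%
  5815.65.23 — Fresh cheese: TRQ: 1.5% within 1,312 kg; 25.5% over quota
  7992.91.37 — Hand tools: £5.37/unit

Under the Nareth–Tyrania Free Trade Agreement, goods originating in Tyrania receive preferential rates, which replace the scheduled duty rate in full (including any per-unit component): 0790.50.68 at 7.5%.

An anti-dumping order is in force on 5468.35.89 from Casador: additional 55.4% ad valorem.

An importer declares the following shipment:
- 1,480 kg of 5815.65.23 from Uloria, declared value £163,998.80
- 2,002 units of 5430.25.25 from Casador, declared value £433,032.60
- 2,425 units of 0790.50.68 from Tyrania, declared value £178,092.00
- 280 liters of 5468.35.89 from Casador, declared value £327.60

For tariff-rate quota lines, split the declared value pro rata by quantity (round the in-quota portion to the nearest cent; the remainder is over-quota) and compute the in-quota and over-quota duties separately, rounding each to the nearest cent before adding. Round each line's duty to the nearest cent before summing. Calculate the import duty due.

£91,959.20

Line 1 (5815.65.23, Uloria, 1,480 kg, £163,998.80):
Code 5815.65.23 is under a tariff-rate quota (threshold 1,312 kg). In-quota: 1,312 kg at 1.5%; over-quota: 168 kg at 25.5%.
Pro-rata value split: in-quota = £163,998.80 × 1,312/1,480 = £145,382.72; over-quota = £163,998.80 − £145,382.72 = £18,616.08.
In-quota duty = £145,382.72 × 1.5% = £2,180.74. Over-quota duty = £18,616.08 × 25.5% = £4,747.10.
Line duty = £2,180.74 + £4,747.10 = £6,927.84.
Line 2 (5430.25.25, Casador, 2,002 units, £433,032.60):
Base rate for 5430.25.25 is 16.5%.
Duty = £433,032.60 × 16.5% = £71,450.38.
Line 3 (0790.50.68, Tyrania, 2,425 units, £178,092.00):
Base rate for 0790.50.68 is 17.5%.
Origin Tyrania qualifies under the Nareth–Tyrania agreement and 0790.50.68 is covered: preferential rate 7.5% applies instead.
Duty = £178,092.00 × 7.5% = £13,356.90.
Line 4 (5468.35.89, Casador, 280 liters, £327.60):
Base rate for 5468.35.89 is 13%.
Additional duty on 5468.35.89 from Casador: +55.4%. Applied ad valorem rate: 13% + 55.4% = 68.4%.
Duty = £327.60 × 68.4% = £224.08.
Total = £6,927.84 + £71,450.38 + £13,356.90 + £224.08 = £91,959.20.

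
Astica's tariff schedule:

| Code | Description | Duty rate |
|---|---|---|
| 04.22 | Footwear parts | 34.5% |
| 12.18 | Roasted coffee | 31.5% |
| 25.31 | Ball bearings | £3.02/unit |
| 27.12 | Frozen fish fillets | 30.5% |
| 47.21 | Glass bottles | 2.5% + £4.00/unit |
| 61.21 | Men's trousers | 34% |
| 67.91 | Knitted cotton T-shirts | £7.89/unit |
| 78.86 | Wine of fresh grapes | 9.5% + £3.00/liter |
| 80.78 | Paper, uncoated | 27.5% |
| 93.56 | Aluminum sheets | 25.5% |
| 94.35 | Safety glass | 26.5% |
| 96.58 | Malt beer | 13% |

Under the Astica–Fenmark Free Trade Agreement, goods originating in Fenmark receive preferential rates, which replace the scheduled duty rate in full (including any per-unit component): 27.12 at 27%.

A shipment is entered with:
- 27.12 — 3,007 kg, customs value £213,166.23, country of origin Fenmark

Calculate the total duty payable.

£57,554.88

Line 1 (27.12, Fenmark, 3,007 kg, £213,166.23):
Base rate for 27.12 is 30.5%.
Origin Fenmark qualifies under the Astica–Fenmark agreement and 27.12 is covered: preferential rate 27% applies instead.
Duty = £213,166.23 × 27% = £57,554.88.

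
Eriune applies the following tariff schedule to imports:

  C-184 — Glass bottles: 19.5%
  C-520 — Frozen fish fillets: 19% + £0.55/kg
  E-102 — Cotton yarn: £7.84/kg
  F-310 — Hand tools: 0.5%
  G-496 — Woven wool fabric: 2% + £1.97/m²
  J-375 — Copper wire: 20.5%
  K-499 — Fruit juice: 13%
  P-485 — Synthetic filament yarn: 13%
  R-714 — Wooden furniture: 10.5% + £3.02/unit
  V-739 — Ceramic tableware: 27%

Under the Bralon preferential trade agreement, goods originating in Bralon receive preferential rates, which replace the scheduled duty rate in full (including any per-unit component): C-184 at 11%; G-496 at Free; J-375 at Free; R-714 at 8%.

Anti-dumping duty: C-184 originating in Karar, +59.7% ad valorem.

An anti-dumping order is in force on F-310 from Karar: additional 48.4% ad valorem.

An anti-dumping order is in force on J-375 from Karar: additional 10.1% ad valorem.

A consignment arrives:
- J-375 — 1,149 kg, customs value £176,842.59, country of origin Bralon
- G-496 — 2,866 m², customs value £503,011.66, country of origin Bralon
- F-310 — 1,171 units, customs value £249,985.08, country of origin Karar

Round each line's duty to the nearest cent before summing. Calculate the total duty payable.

Line 1 (J-375, Bralon, 1,149 kg, £176,842.59):
Base rate for J-375 is 20.5%.
Origin Bralon qualifies under the Eriune–Bralon agreement and J-375 is covered: preferential rate Free applies instead.
The additional-duty order on J-375 targets Karar, not Bralon; it does not apply.
Duty = £176,842.59 × 0% = £0.00.
Line 2 (G-496, Bralon, 2,866 m², £503,011.66):
Base rate for G-496 is 2% + £1.97/m².
Origin Bralon qualifies under the Eriune–Bralon agreement and G-496 is covered: preferential rate Free applies instead.
Duty = £503,011.66 × 0% = £0.00.
Line 3 (F-310, Karar, 1,171 units, £249,985.08):
Base rate for F-310 is 0.5%.
Additional duty on F-310 from Karar: +48.4%. Applied ad valorem rate: 0.5% + 48.4% = 48.9%.
Duty = £249,985.08 × 48.9% = £122,242.70.
Total = £0.00 + £0.00 + £122,242.70 = £122,242.70.

£122,242.70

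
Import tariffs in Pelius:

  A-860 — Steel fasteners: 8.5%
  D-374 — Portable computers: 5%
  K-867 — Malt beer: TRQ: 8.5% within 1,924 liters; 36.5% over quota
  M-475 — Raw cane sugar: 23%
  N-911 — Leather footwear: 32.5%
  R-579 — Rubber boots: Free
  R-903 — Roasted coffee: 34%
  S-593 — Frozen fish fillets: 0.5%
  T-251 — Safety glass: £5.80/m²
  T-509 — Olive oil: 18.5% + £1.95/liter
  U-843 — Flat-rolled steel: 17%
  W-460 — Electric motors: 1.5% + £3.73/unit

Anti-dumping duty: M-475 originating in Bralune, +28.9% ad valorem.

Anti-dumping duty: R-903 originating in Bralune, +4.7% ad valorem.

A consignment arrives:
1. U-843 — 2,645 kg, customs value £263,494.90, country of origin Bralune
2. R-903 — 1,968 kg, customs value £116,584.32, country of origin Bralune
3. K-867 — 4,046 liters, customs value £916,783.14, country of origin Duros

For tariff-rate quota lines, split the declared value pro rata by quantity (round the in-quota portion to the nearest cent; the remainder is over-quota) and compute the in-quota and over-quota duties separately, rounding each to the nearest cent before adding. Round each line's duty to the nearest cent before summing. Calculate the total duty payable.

Line 1 (U-843, Bralune, 2,645 kg, £263,494.90):
Base rate for U-843 is 17%.
Duty = £263,494.90 × 17% = £44,794.13.
Line 2 (R-903, Bralune, 1,968 kg, £116,584.32):
Base rate for R-903 is 34%.
Additional duty on R-903 from Bralune: +4.7%. Applied ad valorem rate: 34% + 4.7% = 38.7%.
Duty = £116,584.32 × 38.7% = £45,118.13.
Line 3 (K-867, Duros, 4,046 liters, £916,783.14):
Code K-867 is under a tariff-rate quota (threshold 1,924 liters). In-quota: 1,924 liters at 8.5%; over-quota: 2,122 liters at 36.5%.
Pro-rata value split: in-quota = £916,783.14 × 1,924/4,046 = £435,959.16; over-quota = £916,783.14 − £435,959.16 = £480,823.98.
In-quota duty = £435,959.16 × 8.5% = £37,056.53. Over-quota duty = £480,823.98 × 36.5% = £175,500.75.
Line duty = £37,056.53 + £175,500.75 = £212,557.28.
Total = £44,794.13 + £45,118.13 + £212,557.28 = £302,469.54.

£302,469.54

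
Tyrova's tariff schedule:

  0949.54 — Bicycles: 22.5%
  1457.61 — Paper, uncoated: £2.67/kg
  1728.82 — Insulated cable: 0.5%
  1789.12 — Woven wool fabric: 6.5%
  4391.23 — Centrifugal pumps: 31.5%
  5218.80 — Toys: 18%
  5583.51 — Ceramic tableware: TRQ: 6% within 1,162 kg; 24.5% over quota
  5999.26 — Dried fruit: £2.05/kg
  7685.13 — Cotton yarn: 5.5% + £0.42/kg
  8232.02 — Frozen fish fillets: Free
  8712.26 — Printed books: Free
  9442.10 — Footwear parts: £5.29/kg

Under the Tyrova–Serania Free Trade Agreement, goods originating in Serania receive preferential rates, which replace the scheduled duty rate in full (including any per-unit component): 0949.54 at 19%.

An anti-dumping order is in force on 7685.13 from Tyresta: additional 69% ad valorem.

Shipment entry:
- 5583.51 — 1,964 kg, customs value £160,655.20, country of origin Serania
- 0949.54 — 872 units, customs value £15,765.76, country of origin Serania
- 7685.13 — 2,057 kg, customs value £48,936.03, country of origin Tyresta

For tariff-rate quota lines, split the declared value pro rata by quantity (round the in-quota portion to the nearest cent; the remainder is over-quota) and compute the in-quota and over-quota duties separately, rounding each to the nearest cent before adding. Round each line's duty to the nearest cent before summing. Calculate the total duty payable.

£62,092.75

Line 1 (5583.51, Serania, 1,964 kg, £160,655.20):
Code 5583.51 is under a tariff-rate quota (threshold 1,162 kg). In-quota: 1,162 kg at 6%; over-quota: 802 kg at 24.5%.
Pro-rata value split: in-quota = £160,655.20 × 1,162/1,964 = £95,051.60; over-quota = £160,655.20 − £95,051.60 = £65,603.60.
In-quota duty = £95,051.60 × 6% = £5,703.10. Over-quota duty = £65,603.60 × 24.5% = £16,072.88.
Line duty = £5,703.10 + £16,072.88 = £21,775.98.
Line 2 (0949.54, Serania, 872 units, £15,765.76):
Base rate for 0949.54 is 22.5%.
Origin Serania qualifies under the Tyrova–Serania agreement and 0949.54 is covered: preferential rate 19% applies instead.
Duty = £15,765.76 × 19% = £2,995.49.
Line 3 (7685.13, Tyresta, 2,057 kg, £48,936.03):
Base rate for 7685.13 is 5.5% + £0.42/kg.
Additional duty on 7685.13 from Tyresta: +69%. Applied ad valorem rate: 5.5% + 69% = 74.5%.
Duty = £48,936.03 × 74.5% + 2,057 × £0.42 = £37,321.28.
Total = £21,775.98 + £2,995.49 + £37,321.28 = £62,092.75.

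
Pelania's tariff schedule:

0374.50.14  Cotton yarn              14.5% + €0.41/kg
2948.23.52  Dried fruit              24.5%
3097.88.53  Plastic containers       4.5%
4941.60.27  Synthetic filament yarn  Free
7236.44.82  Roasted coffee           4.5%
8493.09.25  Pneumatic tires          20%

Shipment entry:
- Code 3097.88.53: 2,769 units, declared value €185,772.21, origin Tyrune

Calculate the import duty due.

Line 1 (3097.88.53, Tyrune, 2,769 units, €185,772.21):
Base rate for 3097.88.53 is 4.5%.
Duty = €185,772.21 × 4.5% = €8,359.75.

€8,359.75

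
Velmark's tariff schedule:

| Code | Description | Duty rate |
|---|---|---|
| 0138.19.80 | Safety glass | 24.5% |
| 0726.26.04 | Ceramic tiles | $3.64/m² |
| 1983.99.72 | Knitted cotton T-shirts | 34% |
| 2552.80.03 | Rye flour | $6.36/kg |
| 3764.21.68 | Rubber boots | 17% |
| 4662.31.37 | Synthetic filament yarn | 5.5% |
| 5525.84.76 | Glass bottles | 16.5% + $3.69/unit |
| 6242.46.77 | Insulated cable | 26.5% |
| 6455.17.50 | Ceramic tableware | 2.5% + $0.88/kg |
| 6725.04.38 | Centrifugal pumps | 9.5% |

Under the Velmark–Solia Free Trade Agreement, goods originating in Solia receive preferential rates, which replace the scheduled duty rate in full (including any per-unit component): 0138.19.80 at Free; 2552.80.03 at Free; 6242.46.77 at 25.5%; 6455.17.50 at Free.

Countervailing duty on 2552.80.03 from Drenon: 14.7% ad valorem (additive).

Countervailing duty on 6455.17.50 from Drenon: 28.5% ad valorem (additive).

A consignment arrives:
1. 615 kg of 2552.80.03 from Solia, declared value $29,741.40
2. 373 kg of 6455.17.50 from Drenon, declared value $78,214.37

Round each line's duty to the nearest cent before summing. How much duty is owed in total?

$24,574.69

Line 1 (2552.80.03, Solia, 615 kg, $29,741.40):
Base rate for 2552.80.03 is $6.36/kg.
Origin Solia qualifies under the Velmark–Solia agreement and 2552.80.03 is covered: preferential rate Free applies instead.
The additional-duty order on 2552.80.03 targets Drenon, not Solia; it does not apply.
Duty = $29,741.40 × 0% = $0.00.
Line 2 (6455.17.50, Drenon, 373 kg, $78,214.37):
Base rate for 6455.17.50 is 2.5% + $0.88/kg.
6455.17.50 has an FTA preferential rate, but origin Drenon is not Solia; base rate stands.
Additional duty on 6455.17.50 from Drenon: +28.5%. Applied ad valorem rate: 2.5% + 28.5% = 31%.
Duty = $78,214.37 × 31% + 373 × $0.88 = $24,574.69.
Total = $0.00 + $24,574.69 = $24,574.69.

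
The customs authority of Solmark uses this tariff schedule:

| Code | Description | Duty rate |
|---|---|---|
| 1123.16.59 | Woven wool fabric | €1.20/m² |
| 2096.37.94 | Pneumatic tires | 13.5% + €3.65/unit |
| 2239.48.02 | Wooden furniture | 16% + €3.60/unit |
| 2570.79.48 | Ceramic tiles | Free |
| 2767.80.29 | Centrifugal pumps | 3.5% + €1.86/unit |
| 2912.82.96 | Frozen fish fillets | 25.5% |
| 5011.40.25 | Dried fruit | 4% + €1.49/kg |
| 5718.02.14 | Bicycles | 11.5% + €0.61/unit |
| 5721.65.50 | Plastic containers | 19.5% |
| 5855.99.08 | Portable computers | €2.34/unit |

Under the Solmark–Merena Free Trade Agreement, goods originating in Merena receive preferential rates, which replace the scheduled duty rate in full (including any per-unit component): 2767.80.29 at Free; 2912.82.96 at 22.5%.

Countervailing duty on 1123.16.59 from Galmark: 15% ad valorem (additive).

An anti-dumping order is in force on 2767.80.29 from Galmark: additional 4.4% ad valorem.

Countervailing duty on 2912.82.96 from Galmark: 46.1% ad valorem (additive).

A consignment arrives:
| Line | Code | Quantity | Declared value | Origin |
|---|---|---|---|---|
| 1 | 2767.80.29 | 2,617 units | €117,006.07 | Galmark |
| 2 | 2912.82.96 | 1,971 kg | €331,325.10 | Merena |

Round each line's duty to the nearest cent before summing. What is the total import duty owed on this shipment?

€88,659.25

Line 1 (2767.80.29, Galmark, 2,617 units, €117,006.07):
Base rate for 2767.80.29 is 3.5% + €1.86/unit.
2767.80.29 has an FTA preferential rate, but origin Galmark is not Merena; base rate stands.
Additional duty on 2767.80.29 from Galmark: +4.4%. Applied ad valorem rate: 3.5% + 4.4% = 7.9%.
Duty = €117,006.07 × 7.9% + 2,617 × €1.86 = €14,111.10.
Line 2 (2912.82.96, Merena, 1,971 kg, €331,325.10):
Base rate for 2912.82.96 is 25.5%.
Origin Merena qualifies under the Solmark–Merena agreement and 2912.82.96 is covered: preferential rate 22.5% applies instead.
The additional-duty order on 2912.82.96 targets Galmark, not Merena; it does not apply.
Duty = €331,325.10 × 22.5% = €74,548.15.
Total = €14,111.10 + €74,548.15 = €88,659.25.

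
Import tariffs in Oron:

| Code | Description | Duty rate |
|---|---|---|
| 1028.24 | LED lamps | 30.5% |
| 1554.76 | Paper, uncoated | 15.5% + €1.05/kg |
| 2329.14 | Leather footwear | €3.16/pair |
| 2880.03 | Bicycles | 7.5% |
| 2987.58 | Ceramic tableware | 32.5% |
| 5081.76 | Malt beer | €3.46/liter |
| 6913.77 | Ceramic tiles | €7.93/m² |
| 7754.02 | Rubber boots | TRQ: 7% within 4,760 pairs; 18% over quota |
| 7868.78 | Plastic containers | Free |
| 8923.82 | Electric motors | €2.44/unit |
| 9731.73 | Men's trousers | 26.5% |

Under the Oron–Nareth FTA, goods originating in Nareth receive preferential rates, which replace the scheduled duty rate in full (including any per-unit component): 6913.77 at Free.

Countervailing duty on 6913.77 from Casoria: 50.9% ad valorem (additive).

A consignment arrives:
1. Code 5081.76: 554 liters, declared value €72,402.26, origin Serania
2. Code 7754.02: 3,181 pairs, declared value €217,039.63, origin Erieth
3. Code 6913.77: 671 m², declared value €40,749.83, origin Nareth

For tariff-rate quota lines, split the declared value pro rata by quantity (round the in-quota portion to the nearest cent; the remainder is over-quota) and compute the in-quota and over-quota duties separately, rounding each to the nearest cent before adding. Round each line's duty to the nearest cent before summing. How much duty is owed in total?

Line 1 (5081.76, Serania, 554 liters, €72,402.26):
Base rate for 5081.76 is €3.46/liter.
Duty = 554 × €3.46 = €1,916.84.
Line 2 (7754.02, Erieth, 3,181 pairs, €217,039.63):
Code 7754.02 is under a tariff-rate quota (threshold 4,760 pairs). Quantity 3,181 pairs is within the quota, so the in-quota rate 7% applies to the full value.
Duty = €217,039.63 × 7% = €15,192.77.
Line 3 (6913.77, Nareth, 671 m², €40,749.83):
Base rate for 6913.77 is €7.93/m².
Origin Nareth qualifies under the Oron–Nareth agreement and 6913.77 is covered: preferential rate Free applies instead.
The additional-duty order on 6913.77 targets Casoria, not Nareth; it does not apply.
Duty = €40,749.83 × 0% = €0.00.
Total = €1,916.84 + €15,192.77 + €0.00 = €17,109.61.

€17,109.61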